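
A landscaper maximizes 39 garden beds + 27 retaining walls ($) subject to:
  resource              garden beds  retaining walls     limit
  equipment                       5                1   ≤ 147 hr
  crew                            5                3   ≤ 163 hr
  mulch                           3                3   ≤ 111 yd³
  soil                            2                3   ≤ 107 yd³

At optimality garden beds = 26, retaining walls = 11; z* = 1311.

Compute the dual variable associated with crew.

At the optimum: equipment uses 141 of 147 (slack = 6); crew uses 163 of 163 (binding); mulch uses 111 of 111 (binding); soil uses 85 of 107 (slack = 22).
By complementary slackness, y = 0 for the non-binding constraints.
Dual feasibility on the basic columns requires 5·y_crew + 3·y_mulch = 39, 3·y_crew + 3·y_mulch = 27.
→ y_crew = 6 and y_mulch = 3.
Shadow price of crew = 6.

6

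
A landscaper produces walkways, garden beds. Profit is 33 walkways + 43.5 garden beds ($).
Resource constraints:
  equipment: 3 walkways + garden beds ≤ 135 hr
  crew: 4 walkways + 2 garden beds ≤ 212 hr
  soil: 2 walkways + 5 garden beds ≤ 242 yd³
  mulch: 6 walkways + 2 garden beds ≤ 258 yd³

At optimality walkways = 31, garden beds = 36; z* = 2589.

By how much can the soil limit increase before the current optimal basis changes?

104

Binding constraints: soil, mulch. The basis is B = [[2,5],[6,2]] with det -26.
Per unit increase in soil, x* moves by d = (-0.0769, 0.2308).
The basis stays optimal until crew becomes binding; allowable increase = 104 yd³.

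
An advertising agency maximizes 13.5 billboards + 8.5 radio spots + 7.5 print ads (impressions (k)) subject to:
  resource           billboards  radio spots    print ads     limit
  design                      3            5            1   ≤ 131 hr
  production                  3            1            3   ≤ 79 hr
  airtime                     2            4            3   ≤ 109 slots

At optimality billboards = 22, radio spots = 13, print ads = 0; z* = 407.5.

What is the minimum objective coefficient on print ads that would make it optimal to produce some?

11.5

Check each constraint at x*: design 131/131 (tight); production 79/79 (tight); airtime 96/109 (slack 13).
Since airtime is not tight, its dual is 0.
The binding rows give the dual system: 3·y_design + 3·y_production = 13.5 and 5·y_design + 1·y_production = 8.5.
→ y_design = 1 and y_production = 3.5.
print ads enters the basis when its profit ≥ yᵀa₃ = 1·1 + 3.5·3 = 11.5.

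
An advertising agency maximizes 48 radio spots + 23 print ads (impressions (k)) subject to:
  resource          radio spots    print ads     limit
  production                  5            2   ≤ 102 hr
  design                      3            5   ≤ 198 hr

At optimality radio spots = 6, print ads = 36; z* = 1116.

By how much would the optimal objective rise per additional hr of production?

9

Check each constraint at x*: production 102/102 (tight); design 198/198 (tight).
From A_Bᵀ y = c: 5·y_production + 3·y_design = 48; 2·y_production + 5·y_design = 23.
Solving: y_production = 9, y_design = 1.
Shadow price of production = 9.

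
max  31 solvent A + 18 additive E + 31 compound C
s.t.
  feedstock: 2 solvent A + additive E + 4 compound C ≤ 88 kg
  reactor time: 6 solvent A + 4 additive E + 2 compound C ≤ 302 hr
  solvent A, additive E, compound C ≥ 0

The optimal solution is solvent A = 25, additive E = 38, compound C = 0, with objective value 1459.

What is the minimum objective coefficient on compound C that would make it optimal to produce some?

Both feedstock and reactor time are binding at x*.
From A_Bᵀ y = c: 2·y_feedstock + 6·y_reactor time = 31; 1·y_feedstock + 4·y_reactor time = 18.
→ y_feedstock = 8 and y_reactor time = 2.5.
compound C enters the basis when its profit ≥ yᵀa₃ = 8·4 + 2.5·2 = 37.

37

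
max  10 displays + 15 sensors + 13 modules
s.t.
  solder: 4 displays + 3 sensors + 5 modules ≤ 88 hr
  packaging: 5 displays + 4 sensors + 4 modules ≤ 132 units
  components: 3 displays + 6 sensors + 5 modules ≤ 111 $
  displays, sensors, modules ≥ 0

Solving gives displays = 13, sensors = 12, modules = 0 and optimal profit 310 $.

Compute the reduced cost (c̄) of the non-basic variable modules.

Binding: solder and components. Non-binding: packaging (19 unused).
Slack constraints have shadow price 0 (complementary slackness).
From A_Bᵀ y = c: 4·y_solder + 3·y_components = 10; 3·y_solder + 6·y_components = 15.
→ y_solder = 1 and y_components = 2.
Reduced cost of modules: c₃ − yᵀa₃ = 13 − (1·5 + 2·5) = 13 − 15 = -2.

-2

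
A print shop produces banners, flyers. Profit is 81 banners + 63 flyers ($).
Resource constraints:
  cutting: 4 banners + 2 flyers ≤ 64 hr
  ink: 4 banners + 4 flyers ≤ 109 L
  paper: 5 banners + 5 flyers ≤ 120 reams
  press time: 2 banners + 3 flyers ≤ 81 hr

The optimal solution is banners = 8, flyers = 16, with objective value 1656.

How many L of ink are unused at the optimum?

ink used = 4·8 + 4·16 = 96; slack = 109 − 96 = 13.

13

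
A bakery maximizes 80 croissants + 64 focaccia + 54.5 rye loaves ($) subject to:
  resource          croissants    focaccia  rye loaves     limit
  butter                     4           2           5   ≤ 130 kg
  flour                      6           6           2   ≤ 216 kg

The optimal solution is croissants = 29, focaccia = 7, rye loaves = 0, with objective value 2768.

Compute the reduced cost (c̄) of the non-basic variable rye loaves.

-1.5

Both butter and flour are binding at x*.
The binding rows give the dual system: 4·y_butter + 6·y_flour = 80 and 2·y_butter + 6·y_flour = 64.
→ y_butter = 8 and y_flour = 8.
Reduced cost of rye loaves: c₃ − yᵀa₃ = 54.5 − (8·5 + 8·2) = 54.5 − 56 = -1.5.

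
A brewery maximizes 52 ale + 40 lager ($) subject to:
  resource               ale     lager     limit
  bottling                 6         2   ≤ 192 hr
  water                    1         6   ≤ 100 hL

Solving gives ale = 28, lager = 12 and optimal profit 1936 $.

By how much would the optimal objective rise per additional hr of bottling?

At the optimum: bottling uses 192 of 192 (binding); water uses 100 of 100 (binding).
From A_Bᵀ y = c: 6·y_bottling + 1·y_water = 52; 2·y_bottling + 6·y_water = 40.
→ y_bottling = 8 and y_water = 4.
Shadow price of bottling = 8.

8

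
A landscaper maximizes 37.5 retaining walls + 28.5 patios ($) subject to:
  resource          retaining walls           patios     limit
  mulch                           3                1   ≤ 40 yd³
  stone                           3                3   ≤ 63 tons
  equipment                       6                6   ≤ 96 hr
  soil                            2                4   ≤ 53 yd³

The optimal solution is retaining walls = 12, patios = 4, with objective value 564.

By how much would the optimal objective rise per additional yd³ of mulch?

4.5

At the optimum: mulch uses 40 of 40 (binding); stone uses 48 of 63 (slack = 15); equipment uses 96 of 96 (binding); soil uses 40 of 53 (slack = 13).
Since stone, soil are not tight, their duals are 0.
The binding rows give the dual system: 3·y_mulch + 6·y_equipment = 37.5 and 1·y_mulch + 6·y_equipment = 28.5.
This yields shadow prices y_mulch = 4.5, y_equipment = 4.
Shadow price of mulch = 4.5.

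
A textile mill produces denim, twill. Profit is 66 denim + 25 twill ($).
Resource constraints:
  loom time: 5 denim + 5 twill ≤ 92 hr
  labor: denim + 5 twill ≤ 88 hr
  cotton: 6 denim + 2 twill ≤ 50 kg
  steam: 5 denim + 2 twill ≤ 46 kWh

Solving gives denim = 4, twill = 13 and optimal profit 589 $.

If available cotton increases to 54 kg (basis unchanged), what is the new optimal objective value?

Binding: cotton and steam. Non-binding: loom time (7 unused), labor (19 unused).
Slack constraints have shadow price 0 (complementary slackness).
The binding rows give the dual system: 6·y_cotton + 5·y_steam = 66 and 2·y_cotton + 2·y_steam = 25.
→ y_cotton = 3.5 and y_steam = 9.
Δz = y_cotton·Δb = 3.5 × (4) = 14, so new z* = 589 + 14 = 603.

603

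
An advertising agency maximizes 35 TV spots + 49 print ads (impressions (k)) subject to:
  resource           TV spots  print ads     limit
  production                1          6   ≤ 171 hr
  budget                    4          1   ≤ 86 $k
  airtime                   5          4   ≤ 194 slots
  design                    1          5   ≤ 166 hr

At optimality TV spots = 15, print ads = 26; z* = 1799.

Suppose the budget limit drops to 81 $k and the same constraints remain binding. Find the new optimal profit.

1764

Check each constraint at x*: production 171/171 (tight); budget 86/86 (tight); airtime 179/194 (slack 15); design 145/166 (slack 21).
Slack constraints have shadow price 0 (complementary slackness).
The binding rows give the dual system: 1·y_production + 4·y_budget = 35 and 6·y_production + 1·y_budget = 49.
Solving: y_production = 7, y_budget = 7.
Δz = y_budget·Δb = 7 × (-5) = -35, so new z* = 1799 − 35 = 1764.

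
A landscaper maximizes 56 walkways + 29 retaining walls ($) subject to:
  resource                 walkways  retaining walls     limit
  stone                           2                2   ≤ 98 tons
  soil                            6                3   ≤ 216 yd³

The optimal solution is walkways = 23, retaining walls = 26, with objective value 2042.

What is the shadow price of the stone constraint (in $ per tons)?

1

Both stone and soil are binding at x*.
From A_Bᵀ y = c: 2·y_stone + 6·y_soil = 56; 2·y_stone + 3·y_soil = 29.
Solving: y_stone = 1, y_soil = 9.
Shadow price of stone = 1.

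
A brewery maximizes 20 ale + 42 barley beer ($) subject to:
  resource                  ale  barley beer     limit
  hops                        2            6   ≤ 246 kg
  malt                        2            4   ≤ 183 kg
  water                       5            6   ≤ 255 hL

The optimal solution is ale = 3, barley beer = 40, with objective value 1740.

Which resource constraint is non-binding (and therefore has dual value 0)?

malt

hops: 246/246 (binding)
malt: 166/183 (slack 17)
water: 255/255 (binding)
By complementary slackness, a constraint with positive slack has shadow price 0 → malt.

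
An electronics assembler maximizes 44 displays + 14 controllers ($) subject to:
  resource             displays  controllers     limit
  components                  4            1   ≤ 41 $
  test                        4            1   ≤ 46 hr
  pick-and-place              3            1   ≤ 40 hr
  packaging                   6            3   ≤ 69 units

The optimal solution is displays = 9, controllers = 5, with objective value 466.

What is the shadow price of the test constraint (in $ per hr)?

0

Binding: components and packaging. Non-binding: test (5 unused), pick-and-place (8 unused).
By complementary slackness, y = 0 for the non-binding constraints.
Dual feasibility on the basic columns requires 4·y_components + 6·y_packaging = 44, 1·y_components + 3·y_packaging = 14.
Solving: y_components = 8, y_packaging = 2.
Shadow price of test = 0.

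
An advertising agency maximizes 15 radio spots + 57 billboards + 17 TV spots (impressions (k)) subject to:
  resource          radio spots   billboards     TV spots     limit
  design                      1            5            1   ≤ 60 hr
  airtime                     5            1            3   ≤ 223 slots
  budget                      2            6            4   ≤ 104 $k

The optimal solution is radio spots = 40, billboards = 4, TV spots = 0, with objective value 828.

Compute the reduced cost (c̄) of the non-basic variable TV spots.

Check each constraint at x*: design 60/60 (tight); airtime 204/223 (slack 19); budget 104/104 (tight).
Since airtime is not tight, its dual is 0.
From A_Bᵀ y = c: 1·y_design + 2·y_budget = 15; 5·y_design + 6·y_budget = 57.
This yields shadow prices y_design = 6, y_budget = 4.5.
Reduced cost of TV spots: c₃ − yᵀa₃ = 17 − (6·1 + 4.5·4) = 17 − 24 = -7.

-7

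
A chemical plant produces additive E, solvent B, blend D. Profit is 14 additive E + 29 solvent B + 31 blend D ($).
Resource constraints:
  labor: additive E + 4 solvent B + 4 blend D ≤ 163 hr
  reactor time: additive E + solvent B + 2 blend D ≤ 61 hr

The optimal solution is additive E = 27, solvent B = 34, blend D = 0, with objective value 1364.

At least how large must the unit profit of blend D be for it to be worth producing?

At the optimum: labor uses 163 of 163 (binding); reactor time uses 61 of 61 (binding).
Dual feasibility on the basic columns requires 1·y_labor + 1·y_reactor time = 14, 4·y_labor + 1·y_reactor time = 29.
Solving: y_labor = 5, y_reactor time = 9.
blend D enters the basis when its profit ≥ yᵀa₃ = 5·4 + 9·2 = 38.

38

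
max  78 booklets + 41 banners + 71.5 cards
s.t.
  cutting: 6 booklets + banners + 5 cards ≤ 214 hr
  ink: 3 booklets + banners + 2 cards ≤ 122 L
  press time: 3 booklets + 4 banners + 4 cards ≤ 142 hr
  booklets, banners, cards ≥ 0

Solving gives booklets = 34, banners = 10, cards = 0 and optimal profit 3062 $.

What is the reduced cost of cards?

Check each constraint at x*: cutting 214/214 (tight); ink 112/122 (slack 10); press time 142/142 (tight).
By complementary slackness, y = 0 for the non-binding constraint.
The binding rows give the dual system: 6·y_cutting + 3·y_press time = 78 and 1·y_cutting + 4·y_press time = 41.
→ y_cutting = 9 and y_press time = 8.
Reduced cost of cards: c₃ − yᵀa₃ = 71.5 − (9·5 + 8·4) = 71.5 − 77 = -5.5.

-5.5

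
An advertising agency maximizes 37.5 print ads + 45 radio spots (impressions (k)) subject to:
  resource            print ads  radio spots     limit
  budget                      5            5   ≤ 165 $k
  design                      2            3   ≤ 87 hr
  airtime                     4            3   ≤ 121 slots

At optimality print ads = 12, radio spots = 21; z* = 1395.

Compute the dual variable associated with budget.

At the optimum: budget uses 165 of 165 (binding); design uses 87 of 87 (binding); airtime uses 111 of 121 (slack = 10).
By complementary slackness, y = 0 for the non-binding constraint.
The binding rows give the dual system: 5·y_budget + 2·y_design = 37.5 and 5·y_budget + 3·y_design = 45.
Solving: y_budget = 4.5, y_design = 7.5.
Shadow price of budget = 4.5.

4.5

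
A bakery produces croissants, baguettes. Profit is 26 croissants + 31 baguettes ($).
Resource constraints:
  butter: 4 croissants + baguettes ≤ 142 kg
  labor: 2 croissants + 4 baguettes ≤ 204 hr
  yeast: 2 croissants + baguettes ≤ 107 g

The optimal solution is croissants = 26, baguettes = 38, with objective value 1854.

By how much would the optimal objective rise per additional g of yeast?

Check each constraint at x*: butter 142/142 (tight); labor 204/204 (tight); yeast 90/107 (slack 17).
By complementary slackness, y = 0 for the non-binding constraint.
From A_Bᵀ y = c: 4·y_butter + 2·y_labor = 26; 1·y_butter + 4·y_labor = 31.
→ y_butter = 3 and y_labor = 7.
Shadow price of yeast = 0.

0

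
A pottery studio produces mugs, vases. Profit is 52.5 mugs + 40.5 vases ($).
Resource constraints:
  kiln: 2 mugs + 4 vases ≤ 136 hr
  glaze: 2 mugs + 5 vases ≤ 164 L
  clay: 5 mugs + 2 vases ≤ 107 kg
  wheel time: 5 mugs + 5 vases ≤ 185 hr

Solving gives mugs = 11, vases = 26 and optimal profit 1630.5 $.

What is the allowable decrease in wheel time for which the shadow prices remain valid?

Binding constraints: clay, wheel time. The basis is B = [[5,2],[5,5]] with det 15.
Per unit decrease in wheel time, x* moves by d = (0.1333, -0.3333).
The basis stays optimal until vases reaches 0; allowable decrease = 78 hr.

78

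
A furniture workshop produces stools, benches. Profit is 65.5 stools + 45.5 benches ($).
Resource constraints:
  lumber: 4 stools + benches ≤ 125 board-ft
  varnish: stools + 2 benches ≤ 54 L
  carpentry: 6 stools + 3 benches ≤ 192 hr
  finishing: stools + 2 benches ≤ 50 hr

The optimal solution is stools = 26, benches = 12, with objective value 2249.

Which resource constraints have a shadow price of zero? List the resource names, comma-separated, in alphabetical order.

lumber: 116/125 (slack 9)
varnish: 50/54 (slack 4)
carpentry: 192/192 (binding)
finishing: 50/50 (binding)
By complementary slackness, a constraint with positive slack has shadow price 0 → lumber, varnish.

lumber, varnish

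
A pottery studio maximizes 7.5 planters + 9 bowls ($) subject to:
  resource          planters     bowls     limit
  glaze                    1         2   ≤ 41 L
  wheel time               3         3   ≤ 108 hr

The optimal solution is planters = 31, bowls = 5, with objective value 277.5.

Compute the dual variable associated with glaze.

1.5

Both glaze and wheel time are binding at x*.
From A_Bᵀ y = c: 1·y_glaze + 3·y_wheel time = 7.5; 2·y_glaze + 3·y_wheel time = 9.
→ y_glaze = 1.5 and y_wheel time = 2.
Shadow price of glaze = 1.5.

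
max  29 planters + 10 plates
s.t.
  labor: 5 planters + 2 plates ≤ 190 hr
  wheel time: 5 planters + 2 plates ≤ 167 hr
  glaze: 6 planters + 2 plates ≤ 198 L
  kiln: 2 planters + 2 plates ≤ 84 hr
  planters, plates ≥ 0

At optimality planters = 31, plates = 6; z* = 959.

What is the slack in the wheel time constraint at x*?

wheel time used = 5·31 + 2·6 = 167; slack = 167 − 167 = 0.

0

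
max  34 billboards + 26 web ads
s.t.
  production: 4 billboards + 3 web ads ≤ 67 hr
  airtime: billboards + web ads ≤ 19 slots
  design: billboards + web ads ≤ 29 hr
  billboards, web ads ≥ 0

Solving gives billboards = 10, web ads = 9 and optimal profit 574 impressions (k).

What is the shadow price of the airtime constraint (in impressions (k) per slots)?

At the optimum: production uses 67 of 67 (binding); airtime uses 19 of 19 (binding); design uses 19 of 29 (slack = 10).
Since design is not tight, its dual is 0.
The binding rows give the dual system: 4·y_production + 1·y_airtime = 34 and 3·y_production + 1·y_airtime = 26.
→ y_production = 8 and y_airtime = 2.
Shadow price of airtime = 2.

2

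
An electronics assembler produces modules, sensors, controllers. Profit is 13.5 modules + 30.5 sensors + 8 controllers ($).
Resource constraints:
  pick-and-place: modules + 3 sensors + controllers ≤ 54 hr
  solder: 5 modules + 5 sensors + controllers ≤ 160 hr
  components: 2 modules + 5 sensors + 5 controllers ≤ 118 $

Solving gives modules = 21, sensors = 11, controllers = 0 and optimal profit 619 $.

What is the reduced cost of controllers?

-1.5

At the optimum: pick-and-place uses 54 of 54 (binding); solder uses 160 of 160 (binding); components uses 97 of 118 (slack = 21).
By complementary slackness, y = 0 for the non-binding constraint.
Dual feasibility on the basic columns requires 1·y_pick-and-place + 5·y_solder = 13.5, 3·y_pick-and-place + 5·y_solder = 30.5.
Solving: y_pick-and-place = 8.5, y_solder = 1.
Reduced cost of controllers: c₃ − yᵀa₃ = 8 − (8.5·1 + 1·1) = 8 − 9.5 = -1.5.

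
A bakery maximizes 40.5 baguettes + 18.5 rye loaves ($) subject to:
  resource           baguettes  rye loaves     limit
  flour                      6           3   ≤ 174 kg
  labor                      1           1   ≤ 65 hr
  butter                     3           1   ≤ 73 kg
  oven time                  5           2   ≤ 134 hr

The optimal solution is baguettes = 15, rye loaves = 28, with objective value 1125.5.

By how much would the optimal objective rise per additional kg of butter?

Check each constraint at x*: flour 174/174 (tight); labor 43/65 (slack 22); butter 73/73 (tight); oven time 131/134 (slack 3).
Since labor, oven time are not tight, their duals are 0.
Dual feasibility on the basic columns requires 6·y_flour + 3·y_butter = 40.5, 3·y_flour + 1·y_butter = 18.5.
This yields shadow prices y_flour = 5, y_butter = 3.5.
Shadow price of butter = 3.5.

3.5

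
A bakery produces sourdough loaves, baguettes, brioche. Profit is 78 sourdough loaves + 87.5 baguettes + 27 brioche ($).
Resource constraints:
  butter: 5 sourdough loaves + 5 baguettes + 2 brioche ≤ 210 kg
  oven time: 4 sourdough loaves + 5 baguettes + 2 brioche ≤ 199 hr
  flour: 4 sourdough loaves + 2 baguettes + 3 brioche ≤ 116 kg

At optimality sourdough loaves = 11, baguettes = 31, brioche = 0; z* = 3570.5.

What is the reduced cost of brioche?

-8

Check each constraint at x*: butter 210/210 (tight); oven time 199/199 (tight); flour 106/116 (slack 10).
Slack constraints have shadow price 0 (complementary slackness).
From A_Bᵀ y = c: 5·y_butter + 4·y_oven time = 78; 5·y_butter + 5·y_oven time = 87.5.
This yields shadow prices y_butter = 8, y_oven time = 9.5.
Reduced cost of brioche: c₃ − yᵀa₃ = 27 − (8·2 + 9.5·2) = 27 − 35 = -8.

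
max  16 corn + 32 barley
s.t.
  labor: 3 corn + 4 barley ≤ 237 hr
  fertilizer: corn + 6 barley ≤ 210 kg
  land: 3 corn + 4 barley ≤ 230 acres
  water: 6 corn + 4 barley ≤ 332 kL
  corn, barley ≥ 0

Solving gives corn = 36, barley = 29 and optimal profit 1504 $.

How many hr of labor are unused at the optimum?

labor used = 3·36 + 4·29 = 224; slack = 237 − 224 = 13.

13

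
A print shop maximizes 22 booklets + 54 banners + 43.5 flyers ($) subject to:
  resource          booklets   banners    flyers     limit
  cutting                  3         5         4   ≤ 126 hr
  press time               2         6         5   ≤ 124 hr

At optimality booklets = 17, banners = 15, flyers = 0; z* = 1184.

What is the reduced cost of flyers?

-1

Check each constraint at x*: cutting 126/126 (tight); press time 124/124 (tight).
Dual feasibility on the basic columns requires 3·y_cutting + 2·y_press time = 22, 5·y_cutting + 6·y_press time = 54.
Solving: y_cutting = 3, y_press time = 6.5.
Reduced cost of flyers: c₃ − yᵀa₃ = 43.5 − (3·4 + 6.5·5) = 43.5 − 44.5 = -1.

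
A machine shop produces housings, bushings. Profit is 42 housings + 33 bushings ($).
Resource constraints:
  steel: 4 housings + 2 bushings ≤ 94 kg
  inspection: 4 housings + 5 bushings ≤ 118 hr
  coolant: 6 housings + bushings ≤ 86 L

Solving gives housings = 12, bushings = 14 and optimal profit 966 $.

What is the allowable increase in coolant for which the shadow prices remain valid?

Binding constraints: inspection, coolant. The basis is B = [[4,5],[6,1]] with det -26.
Per unit increase in coolant, x* moves by d = (0.1923, -0.1538).
The basis stays optimal until steel becomes binding; allowable increase = 39 L.

39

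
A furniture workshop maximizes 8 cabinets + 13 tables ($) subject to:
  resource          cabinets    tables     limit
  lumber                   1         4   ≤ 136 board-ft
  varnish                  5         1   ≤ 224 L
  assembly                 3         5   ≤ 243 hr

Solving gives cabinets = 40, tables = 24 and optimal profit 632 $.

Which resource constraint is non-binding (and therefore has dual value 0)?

assembly

lumber: 136/136 (binding)
varnish: 224/224 (binding)
assembly: 240/243 (slack 3)
By complementary slackness, a constraint with positive slack has shadow price 0 → assembly.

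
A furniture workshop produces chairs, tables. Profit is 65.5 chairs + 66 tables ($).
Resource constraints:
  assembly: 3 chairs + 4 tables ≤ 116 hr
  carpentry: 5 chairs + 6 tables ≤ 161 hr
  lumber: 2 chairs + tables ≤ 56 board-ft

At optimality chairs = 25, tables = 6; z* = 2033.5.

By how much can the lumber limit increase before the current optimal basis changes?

Binding constraints: carpentry, lumber. The basis is B = [[5,6],[2,1]] with det -7.
Per unit increase in lumber, x* moves by d = (0.8571, -0.7143).
The basis stays optimal until tables reaches 0; allowable increase = 8.4 board-ft.

8.4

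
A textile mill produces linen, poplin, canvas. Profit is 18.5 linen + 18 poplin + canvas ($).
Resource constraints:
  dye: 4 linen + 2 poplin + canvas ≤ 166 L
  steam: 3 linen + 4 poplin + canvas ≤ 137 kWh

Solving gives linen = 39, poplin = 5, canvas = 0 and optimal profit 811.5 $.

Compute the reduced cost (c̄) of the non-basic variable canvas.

-4.5

Both dye and steam are binding at x*.
The binding rows give the dual system: 4·y_dye + 3·y_steam = 18.5 and 2·y_dye + 4·y_steam = 18.
→ y_dye = 2 and y_steam = 3.5.
Reduced cost of canvas: c₃ − yᵀa₃ = 1 − (2·1 + 3.5·1) = 1 − 5.5 = -4.5.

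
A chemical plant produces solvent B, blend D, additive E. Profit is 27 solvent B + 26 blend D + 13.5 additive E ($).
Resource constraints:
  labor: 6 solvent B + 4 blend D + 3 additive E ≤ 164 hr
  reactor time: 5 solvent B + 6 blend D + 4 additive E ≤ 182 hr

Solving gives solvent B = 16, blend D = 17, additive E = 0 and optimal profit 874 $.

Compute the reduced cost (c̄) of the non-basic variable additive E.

Both labor and reactor time are binding at x*.
The binding rows give the dual system: 6·y_labor + 5·y_reactor time = 27 and 4·y_labor + 6·y_reactor time = 26.
This yields shadow prices y_labor = 2, y_reactor time = 3.
Reduced cost of additive E: c₃ − yᵀa₃ = 13.5 − (2·3 + 3·4) = 13.5 − 18 = -4.5.

-4.5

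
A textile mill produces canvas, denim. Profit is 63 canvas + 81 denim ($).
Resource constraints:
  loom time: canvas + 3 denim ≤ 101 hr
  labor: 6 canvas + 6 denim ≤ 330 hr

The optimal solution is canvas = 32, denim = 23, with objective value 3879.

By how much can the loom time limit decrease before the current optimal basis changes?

Binding constraints: loom time, labor. The basis is B = [[1,3],[6,6]] with det -12.
Per unit decrease in loom time, x* moves by d = (0.5, -0.5).
The basis stays optimal until denim reaches 0; allowable decrease = 46 hr.

46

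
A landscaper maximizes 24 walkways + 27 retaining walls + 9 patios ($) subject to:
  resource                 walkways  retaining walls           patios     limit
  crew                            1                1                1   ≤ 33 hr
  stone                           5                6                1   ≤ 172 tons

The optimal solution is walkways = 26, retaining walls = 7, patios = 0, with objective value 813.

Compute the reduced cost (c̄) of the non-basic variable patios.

-3

At the optimum: crew uses 33 of 33 (binding); stone uses 172 of 172 (binding).
The binding rows give the dual system: 1·y_crew + 5·y_stone = 24 and 1·y_crew + 6·y_stone = 27.
Solving: y_crew = 9, y_stone = 3.
Reduced cost of patios: c₃ − yᵀa₃ = 9 − (9·1 + 3·1) = 9 − 12 = -3.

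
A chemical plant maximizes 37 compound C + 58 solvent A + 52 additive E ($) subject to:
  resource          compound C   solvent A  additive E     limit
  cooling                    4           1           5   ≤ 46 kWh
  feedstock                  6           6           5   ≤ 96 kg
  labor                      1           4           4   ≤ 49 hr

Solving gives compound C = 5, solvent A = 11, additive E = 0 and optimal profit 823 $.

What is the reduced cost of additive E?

-1

Binding: feedstock and labor. Non-binding: cooling (15 unused).
Since cooling is not tight, its dual is 0.
The binding rows give the dual system: 6·y_feedstock + 1·y_labor = 37 and 6·y_feedstock + 4·y_labor = 58.
Solving: y_feedstock = 5, y_labor = 7.
Reduced cost of additive E: c₃ − yᵀa₃ = 52 − (5·5 + 7·4) = 52 − 53 = -1.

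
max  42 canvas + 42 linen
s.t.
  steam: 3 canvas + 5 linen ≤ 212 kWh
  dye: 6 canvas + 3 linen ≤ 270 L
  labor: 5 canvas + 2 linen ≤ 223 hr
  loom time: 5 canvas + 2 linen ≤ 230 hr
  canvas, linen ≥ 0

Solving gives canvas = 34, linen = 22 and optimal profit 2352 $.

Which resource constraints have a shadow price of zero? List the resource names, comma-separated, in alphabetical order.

labor, loom time

steam: 212/212 (binding)
dye: 270/270 (binding)
labor: 214/223 (slack 9)
loom time: 214/230 (slack 16)
By complementary slackness, a constraint with positive slack has shadow price 0 → labor, loom time.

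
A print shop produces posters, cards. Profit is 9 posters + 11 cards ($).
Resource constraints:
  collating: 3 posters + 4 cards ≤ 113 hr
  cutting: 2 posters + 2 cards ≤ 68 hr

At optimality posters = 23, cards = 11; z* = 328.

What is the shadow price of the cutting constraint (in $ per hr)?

Check each constraint at x*: collating 113/113 (tight); cutting 68/68 (tight).
Dual feasibility on the basic columns requires 3·y_collating + 2·y_cutting = 9, 4·y_collating + 2·y_cutting = 11.
Solving: y_collating = 2, y_cutting = 1.5.
Shadow price of cutting = 1.5.

1.5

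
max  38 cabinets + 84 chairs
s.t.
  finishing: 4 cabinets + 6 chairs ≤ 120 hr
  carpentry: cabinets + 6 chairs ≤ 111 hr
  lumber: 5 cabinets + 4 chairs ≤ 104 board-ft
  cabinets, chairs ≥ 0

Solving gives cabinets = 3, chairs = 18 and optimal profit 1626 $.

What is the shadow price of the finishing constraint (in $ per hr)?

8

Check each constraint at x*: finishing 120/120 (tight); carpentry 111/111 (tight); lumber 87/104 (slack 17).
Slack constraints have shadow price 0 (complementary slackness).
The binding rows give the dual system: 4·y_finishing + 1·y_carpentry = 38 and 6·y_finishing + 6·y_carpentry = 84.
This yields shadow prices y_finishing = 8, y_carpentry = 6.
Shadow price of finishing = 8.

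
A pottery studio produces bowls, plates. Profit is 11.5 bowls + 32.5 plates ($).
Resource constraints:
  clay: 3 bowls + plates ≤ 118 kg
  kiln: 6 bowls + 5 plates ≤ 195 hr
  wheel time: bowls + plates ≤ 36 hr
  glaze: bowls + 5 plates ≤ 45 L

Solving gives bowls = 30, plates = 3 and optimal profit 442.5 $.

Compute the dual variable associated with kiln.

Check each constraint at x*: clay 93/118 (slack 25); kiln 195/195 (tight); wheel time 33/36 (slack 3); glaze 45/45 (tight).
By complementary slackness, y = 0 for the non-binding constraints.
Dual feasibility on the basic columns requires 6·y_kiln + 1·y_glaze = 11.5, 5·y_kiln + 5·y_glaze = 32.5.
Solving: y_kiln = 1, y_glaze = 5.5.
Shadow price of kiln = 1.

1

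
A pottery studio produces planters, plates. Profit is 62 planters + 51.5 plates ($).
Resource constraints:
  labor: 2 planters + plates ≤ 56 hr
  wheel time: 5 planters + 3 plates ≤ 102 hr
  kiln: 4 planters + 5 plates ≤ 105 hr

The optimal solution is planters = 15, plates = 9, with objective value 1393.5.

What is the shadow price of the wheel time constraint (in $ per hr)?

Check each constraint at x*: labor 39/56 (slack 17); wheel time 102/102 (tight); kiln 105/105 (tight).
By complementary slackness, y = 0 for the non-binding constraint.
From A_Bᵀ y = c: 5·y_wheel time + 4·y_kiln = 62; 3·y_wheel time + 5·y_kiln = 51.5.
→ y_wheel time = 8 and y_kiln = 5.5.
Shadow price of wheel time = 8.

8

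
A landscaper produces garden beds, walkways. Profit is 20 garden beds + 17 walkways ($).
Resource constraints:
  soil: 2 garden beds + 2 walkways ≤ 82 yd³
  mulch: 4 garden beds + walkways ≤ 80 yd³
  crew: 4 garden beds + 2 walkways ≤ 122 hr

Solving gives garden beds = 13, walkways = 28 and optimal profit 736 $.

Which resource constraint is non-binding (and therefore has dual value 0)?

soil: 82/82 (binding)
mulch: 80/80 (binding)
crew: 108/122 (slack 14)
By complementary slackness, a constraint with positive slack has shadow price 0 → crew.

crew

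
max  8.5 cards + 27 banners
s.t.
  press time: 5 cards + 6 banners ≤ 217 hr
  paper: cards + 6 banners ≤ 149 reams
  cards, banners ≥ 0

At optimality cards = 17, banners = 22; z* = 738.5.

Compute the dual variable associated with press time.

1

Both press time and paper are binding at x*.
From A_Bᵀ y = c: 5·y_press time + 1·y_paper = 8.5; 6·y_press time + 6·y_paper = 27.
This yields shadow prices y_press time = 1, y_paper = 3.5.
Shadow price of press time = 1.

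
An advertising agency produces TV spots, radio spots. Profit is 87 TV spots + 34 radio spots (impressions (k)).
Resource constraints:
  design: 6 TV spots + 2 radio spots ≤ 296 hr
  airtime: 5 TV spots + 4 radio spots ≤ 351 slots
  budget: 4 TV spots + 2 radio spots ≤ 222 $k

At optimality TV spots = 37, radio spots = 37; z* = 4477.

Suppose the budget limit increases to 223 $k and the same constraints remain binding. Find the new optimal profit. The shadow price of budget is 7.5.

4484.5

Δb = 1, so new z* = 4477 + (7.5)·(1) = 4477 + 7.5 = 4484.5.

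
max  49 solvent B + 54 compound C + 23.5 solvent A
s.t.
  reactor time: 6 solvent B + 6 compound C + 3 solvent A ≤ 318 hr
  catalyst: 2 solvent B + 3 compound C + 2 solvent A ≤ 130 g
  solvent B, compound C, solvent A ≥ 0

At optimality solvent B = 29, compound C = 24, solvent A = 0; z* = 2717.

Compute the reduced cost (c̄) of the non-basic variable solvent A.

-6

Check each constraint at x*: reactor time 318/318 (tight); catalyst 130/130 (tight).
The binding rows give the dual system: 6·y_reactor time + 2·y_catalyst = 49 and 6·y_reactor time + 3·y_catalyst = 54.
Solving: y_reactor time = 6.5, y_catalyst = 5.
Reduced cost of solvent A: c₃ − yᵀa₃ = 23.5 − (6.5·3 + 5·2) = 23.5 − 29.5 = -6.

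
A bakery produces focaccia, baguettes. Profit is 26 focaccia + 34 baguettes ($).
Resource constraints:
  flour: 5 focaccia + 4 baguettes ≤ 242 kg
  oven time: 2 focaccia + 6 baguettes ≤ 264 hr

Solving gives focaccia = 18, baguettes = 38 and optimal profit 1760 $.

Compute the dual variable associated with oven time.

At the optimum: flour uses 242 of 242 (binding); oven time uses 264 of 264 (binding).
The binding rows give the dual system: 5·y_flour + 2·y_oven time = 26 and 4·y_flour + 6·y_oven time = 34.
Solving: y_flour = 4, y_oven time = 3.
Shadow price of oven time = 3.

3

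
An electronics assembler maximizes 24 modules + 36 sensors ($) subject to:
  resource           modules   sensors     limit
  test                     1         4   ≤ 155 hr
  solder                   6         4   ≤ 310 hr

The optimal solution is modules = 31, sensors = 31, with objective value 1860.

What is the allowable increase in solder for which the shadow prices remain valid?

620

Binding constraints: test, solder. The basis is B = [[1,4],[6,4]] with det -20.
Per unit increase in solder, x* moves by d = (0.2, -0.05).
The basis stays optimal until sensors reaches 0; allowable increase = 620 hr.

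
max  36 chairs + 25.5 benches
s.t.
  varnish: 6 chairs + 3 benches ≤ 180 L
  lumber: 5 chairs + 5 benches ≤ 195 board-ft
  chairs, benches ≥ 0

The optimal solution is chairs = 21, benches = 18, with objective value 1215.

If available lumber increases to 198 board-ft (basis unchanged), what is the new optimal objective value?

Both varnish and lumber are binding at x*.
Dual feasibility on the basic columns requires 6·y_varnish + 5·y_lumber = 36, 3·y_varnish + 5·y_lumber = 25.5.
This yields shadow prices y_varnish = 3.5, y_lumber = 3.
Δz = y_lumber·Δb = 3 × (3) = 9, so new z* = 1215 + 9 = 1224.

1224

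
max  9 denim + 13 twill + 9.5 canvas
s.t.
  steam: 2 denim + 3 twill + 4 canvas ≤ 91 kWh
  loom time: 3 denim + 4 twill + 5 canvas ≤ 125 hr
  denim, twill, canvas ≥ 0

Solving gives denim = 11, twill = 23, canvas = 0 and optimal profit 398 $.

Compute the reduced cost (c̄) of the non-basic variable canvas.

Check each constraint at x*: steam 91/91 (tight); loom time 125/125 (tight).
Dual feasibility on the basic columns requires 2·y_steam + 3·y_loom time = 9, 3·y_steam + 4·y_loom time = 13.
Solving: y_steam = 3, y_loom time = 1.
Reduced cost of canvas: c₃ − yᵀa₃ = 9.5 − (3·4 + 1·5) = 9.5 − 17 = -7.5.

-7.5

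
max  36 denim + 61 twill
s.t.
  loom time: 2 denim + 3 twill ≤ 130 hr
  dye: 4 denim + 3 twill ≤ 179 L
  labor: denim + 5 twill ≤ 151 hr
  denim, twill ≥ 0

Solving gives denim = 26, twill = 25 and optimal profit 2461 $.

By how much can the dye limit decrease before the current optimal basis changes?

88.4

Binding constraints: dye, labor. The basis is B = [[4,3],[1,5]] with det 17.
Per unit decrease in dye, x* moves by d = (-0.2941, 0.0588).
The basis stays optimal until denim reaches 0; allowable decrease = 88.4 L.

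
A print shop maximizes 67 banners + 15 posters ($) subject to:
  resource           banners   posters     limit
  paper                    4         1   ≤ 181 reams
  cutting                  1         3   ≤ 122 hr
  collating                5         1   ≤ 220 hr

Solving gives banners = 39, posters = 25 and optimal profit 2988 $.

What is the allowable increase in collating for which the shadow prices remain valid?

6.25

Binding constraints: paper, collating. The basis is B = [[4,1],[5,1]] with det -1.
Per unit increase in collating, x* moves by d = (1, -4).
The basis stays optimal until posters reaches 0; allowable increase = 6.25 hr.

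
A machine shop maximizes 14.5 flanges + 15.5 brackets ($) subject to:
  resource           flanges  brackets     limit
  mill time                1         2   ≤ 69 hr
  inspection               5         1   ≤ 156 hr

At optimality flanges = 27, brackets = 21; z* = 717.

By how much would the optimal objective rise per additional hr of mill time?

Both mill time and inspection are binding at x*.
The binding rows give the dual system: 1·y_mill time + 5·y_inspection = 14.5 and 2·y_mill time + 1·y_inspection = 15.5.
Solving: y_mill time = 7, y_inspection = 1.5.
Shadow price of mill time = 7.

7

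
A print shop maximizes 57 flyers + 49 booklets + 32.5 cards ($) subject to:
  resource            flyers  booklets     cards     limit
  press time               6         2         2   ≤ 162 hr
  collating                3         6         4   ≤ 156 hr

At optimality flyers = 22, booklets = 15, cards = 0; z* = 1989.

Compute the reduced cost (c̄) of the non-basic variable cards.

-4.5

Check each constraint at x*: press time 162/162 (tight); collating 156/156 (tight).
Dual feasibility on the basic columns requires 6·y_press time + 3·y_collating = 57, 2·y_press time + 6·y_collating = 49.
Solving: y_press time = 6.5, y_collating = 6.
Reduced cost of cards: c₃ − yᵀa₃ = 32.5 − (6.5·2 + 6·4) = 32.5 − 37 = -4.5.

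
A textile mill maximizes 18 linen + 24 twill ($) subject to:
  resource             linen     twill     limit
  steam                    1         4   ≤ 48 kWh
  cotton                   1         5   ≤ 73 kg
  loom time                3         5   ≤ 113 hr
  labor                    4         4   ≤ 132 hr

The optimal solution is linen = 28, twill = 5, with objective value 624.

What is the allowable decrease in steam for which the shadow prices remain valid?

15

Binding constraints: steam, labor. The basis is B = [[1,4],[4,4]] with det -12.
Per unit decrease in steam, x* moves by d = (0.3333, -0.3333).
The basis stays optimal until twill reaches 0; allowable decrease = 15 kWh.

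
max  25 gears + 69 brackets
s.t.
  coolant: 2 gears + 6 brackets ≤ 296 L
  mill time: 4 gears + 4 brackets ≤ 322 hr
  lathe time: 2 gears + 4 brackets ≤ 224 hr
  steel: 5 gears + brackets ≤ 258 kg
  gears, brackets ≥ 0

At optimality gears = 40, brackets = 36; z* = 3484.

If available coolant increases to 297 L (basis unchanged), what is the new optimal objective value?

At the optimum: coolant uses 296 of 296 (binding); mill time uses 304 of 322 (slack = 18); lathe time uses 224 of 224 (binding); steel uses 236 of 258 (slack = 22).
By complementary slackness, y = 0 for the non-binding constraints.
Dual feasibility on the basic columns requires 2·y_coolant + 2·y_lathe time = 25, 6·y_coolant + 4·y_lathe time = 69.
Solving: y_coolant = 9.5, y_lathe time = 3.
Δz = y_coolant·Δb = 9.5 × (1) = 9.5, so new z* = 3484 + 9.5 = 3493.5.

3493.5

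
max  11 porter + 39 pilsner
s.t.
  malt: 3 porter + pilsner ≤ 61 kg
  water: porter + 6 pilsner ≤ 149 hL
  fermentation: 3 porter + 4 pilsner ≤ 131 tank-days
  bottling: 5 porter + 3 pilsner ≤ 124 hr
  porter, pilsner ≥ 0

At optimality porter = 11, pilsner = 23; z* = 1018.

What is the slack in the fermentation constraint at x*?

fermentation used = 3·11 + 4·23 = 125; slack = 131 − 125 = 6.

6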